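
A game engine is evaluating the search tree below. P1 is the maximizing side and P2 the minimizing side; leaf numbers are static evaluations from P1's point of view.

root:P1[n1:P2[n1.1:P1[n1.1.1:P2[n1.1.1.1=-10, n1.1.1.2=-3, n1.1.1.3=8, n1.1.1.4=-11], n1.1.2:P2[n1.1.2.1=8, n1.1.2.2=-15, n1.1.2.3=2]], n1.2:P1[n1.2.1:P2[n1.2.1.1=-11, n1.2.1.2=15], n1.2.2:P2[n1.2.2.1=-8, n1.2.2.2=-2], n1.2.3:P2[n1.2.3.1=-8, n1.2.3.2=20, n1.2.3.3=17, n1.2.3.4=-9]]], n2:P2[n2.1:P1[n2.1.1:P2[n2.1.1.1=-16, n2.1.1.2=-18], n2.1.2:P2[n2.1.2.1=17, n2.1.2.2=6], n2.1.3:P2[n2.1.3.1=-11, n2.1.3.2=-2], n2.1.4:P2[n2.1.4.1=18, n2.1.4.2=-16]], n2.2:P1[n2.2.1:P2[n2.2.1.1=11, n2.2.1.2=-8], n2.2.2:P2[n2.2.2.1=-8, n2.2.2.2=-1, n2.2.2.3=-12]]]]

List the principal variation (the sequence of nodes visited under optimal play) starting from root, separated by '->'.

n1.1.1 (P2): min(-10, -3, 8, -11) = -11
n1.1.2 (P2): min(8, -15, 2) = -15
n1.1 (P1): max(-11, -15) = -11
n1.2.1 (P2): min(-11, 15) = -11
n1.2.2 (P2): min(-8, -2) = -8
n1.2.3 (P2): min(-8, 20, 17, -9) = -9
n1.2 (P1): max(-11, -8, -9) = -8
n1 (P2): min(-11, -8) = -11
n2.1.1 (P2): min(-16, -18) = -18
n2.1.2 (P2): min(17, 6) = 6
n2.1.3 (P2): min(-11, -2) = -11
n2.1.4 (P2): min(18, -16) = -16
n2.1 (P1): max(-18, 6, -11, -16) = 6
n2.2.1 (P2): min(11, -8) = -8
n2.2.2 (P2): min(-8, -1, -12) = -12
n2.2 (P1): max(-8, -12) = -8
n2 (P2): min(6, -8) = -8
root (P1): max(-11, -8) = -8
At root, P1 picks n2 (highest: -8).
At n2, P2 picks n2.2 (lowest: -8).
At n2.2, P1 picks n2.2.1 (highest: -8).
At n2.2.1, P2 picks n2.2.1.2 (lowest: -8).
Terminal value -8.

root -> n2 -> n2.2 -> n2.2.1 -> n2.2.1.2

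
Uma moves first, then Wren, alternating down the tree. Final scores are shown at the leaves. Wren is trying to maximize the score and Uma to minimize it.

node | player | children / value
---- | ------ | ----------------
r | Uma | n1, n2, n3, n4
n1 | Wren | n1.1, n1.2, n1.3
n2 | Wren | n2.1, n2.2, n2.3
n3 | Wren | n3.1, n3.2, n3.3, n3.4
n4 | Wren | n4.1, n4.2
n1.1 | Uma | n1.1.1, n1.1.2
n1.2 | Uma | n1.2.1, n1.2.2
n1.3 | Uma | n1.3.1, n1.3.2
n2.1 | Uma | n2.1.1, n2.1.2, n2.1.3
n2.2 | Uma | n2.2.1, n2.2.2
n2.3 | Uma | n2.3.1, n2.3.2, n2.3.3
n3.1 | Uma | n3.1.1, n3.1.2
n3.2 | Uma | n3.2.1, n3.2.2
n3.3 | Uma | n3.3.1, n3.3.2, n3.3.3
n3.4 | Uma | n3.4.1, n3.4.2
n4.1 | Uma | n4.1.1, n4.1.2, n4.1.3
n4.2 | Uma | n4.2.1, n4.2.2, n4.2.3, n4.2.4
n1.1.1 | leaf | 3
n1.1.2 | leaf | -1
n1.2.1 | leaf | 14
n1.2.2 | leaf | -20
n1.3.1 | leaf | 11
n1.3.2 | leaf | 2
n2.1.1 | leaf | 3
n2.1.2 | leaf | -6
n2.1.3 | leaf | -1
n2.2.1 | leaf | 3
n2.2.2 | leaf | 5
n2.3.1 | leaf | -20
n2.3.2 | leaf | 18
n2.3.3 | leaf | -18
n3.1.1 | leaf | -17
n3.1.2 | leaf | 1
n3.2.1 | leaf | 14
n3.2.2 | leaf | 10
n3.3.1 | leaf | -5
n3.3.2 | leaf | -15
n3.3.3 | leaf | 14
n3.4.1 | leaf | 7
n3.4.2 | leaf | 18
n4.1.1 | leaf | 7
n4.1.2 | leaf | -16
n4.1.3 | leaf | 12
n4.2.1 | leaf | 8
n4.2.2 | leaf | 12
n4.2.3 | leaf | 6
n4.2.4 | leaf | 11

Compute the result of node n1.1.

n1.1 (Uma): min(3, -1) = -1

-1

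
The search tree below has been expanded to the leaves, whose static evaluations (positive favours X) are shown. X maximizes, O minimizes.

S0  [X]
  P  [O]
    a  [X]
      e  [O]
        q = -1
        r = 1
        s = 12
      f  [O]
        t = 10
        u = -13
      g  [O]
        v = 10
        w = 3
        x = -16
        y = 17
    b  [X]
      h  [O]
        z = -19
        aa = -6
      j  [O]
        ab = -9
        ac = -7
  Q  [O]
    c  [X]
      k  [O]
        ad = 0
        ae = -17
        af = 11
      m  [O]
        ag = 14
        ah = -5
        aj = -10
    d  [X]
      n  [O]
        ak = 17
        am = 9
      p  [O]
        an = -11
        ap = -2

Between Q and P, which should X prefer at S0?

P

k (O): min(0, -17, 11) = -17
m (O): min(14, -5, -10) = -10
c (X): max(-17, -10) = -10
n (O): min(17, 9) = 9
p (O): min(-11, -2) = -11
d (X): max(9, -11) = 9
Q (O): min(-10, 9) = -10
e (O): min(-1, 1, 12) = -1
f (O): min(10, -13) = -13
g (O): min(10, 3, -16, 17) = -16
a (X): max(-1, -13, -16) = -1
h (O): min(-19, -6) = -19
j (O): min(-9, -7) = -9
b (X): max(-19, -9) = -9
P (O): min(-1, -9) = -9
X prefers the higher value; Q=-10, P=-9. P is better since -9 > -10.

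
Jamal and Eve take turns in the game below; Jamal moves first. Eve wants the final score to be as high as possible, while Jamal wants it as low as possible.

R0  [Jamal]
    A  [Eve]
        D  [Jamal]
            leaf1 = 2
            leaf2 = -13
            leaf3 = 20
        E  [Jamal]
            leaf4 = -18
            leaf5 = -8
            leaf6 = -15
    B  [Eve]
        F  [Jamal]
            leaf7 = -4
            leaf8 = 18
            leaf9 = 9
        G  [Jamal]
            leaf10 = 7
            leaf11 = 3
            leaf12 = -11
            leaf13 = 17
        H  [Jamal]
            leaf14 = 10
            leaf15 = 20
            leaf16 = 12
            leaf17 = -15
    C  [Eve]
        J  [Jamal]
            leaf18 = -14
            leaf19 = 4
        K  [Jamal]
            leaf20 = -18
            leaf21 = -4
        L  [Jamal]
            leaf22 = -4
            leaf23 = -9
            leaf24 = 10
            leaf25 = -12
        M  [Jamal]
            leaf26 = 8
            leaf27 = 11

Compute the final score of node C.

J (Jamal): min(-14, 4) = -14
K (Jamal): min(-18, -4) = -18
L (Jamal): min(-4, -9, 10, -12) = -12
M (Jamal): min(8, 11) = 8
C (Eve): max(-14, -18, -12, 8) = 8

8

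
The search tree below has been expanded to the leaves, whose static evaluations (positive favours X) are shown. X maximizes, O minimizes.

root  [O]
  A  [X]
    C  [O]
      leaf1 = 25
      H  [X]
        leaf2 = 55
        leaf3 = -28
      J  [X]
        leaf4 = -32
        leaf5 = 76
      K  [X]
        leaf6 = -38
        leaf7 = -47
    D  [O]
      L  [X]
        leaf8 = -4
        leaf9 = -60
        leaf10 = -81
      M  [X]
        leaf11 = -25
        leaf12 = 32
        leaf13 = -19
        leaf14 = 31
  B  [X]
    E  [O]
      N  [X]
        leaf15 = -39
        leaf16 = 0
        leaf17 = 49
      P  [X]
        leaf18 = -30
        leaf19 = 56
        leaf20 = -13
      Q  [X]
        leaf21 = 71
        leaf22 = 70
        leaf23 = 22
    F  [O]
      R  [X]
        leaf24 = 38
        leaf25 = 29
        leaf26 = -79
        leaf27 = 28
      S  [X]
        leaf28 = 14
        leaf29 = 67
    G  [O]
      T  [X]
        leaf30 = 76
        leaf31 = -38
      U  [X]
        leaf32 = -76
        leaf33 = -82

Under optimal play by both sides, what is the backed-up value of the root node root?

H (X): max(55, -28) = 55
J (X): max(-32, 76) = 76
K (X): max(-38, -47) = -38
C (O): min(25, 55, 76, -38) = -38
L (X): max(-4, -60, -81) = -4
M (X): max(-25, 32, -19, 31) = 32
D (O): min(-4, 32) = -4
A (X): max(-38, -4) = -4
N (X): max(-39, 0, 49) = 49
P (X): max(-30, 56, -13) = 56
Q (X): max(71, 70, 22) = 71
E (O): min(49, 56, 71) = 49
R (X): max(38, 29, -79, 28) = 38
S (X): max(14, 67) = 67
F (O): min(38, 67) = 38
T (X): max(76, -38) = 76
U (X): max(-76, -82) = -76
G (O): min(76, -76) = -76
B (X): max(49, 38, -76) = 49
root (O): min(-4, 49) = -4

-4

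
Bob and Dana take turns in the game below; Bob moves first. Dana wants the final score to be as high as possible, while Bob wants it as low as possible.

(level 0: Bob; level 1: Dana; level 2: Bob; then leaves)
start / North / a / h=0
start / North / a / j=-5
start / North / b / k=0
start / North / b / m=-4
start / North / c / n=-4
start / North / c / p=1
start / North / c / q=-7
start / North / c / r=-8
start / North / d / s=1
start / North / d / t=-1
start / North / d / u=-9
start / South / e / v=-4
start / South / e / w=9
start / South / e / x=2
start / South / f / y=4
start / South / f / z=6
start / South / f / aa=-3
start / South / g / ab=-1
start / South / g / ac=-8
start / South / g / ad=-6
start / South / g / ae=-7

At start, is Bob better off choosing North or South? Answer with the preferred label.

North

a (Bob): min(0, -5) = -5
b (Bob): min(0, -4) = -4
c (Bob): min(-4, 1, -7, -8) = -8
d (Bob): min(1, -1, -9) = -9
North (Dana): max(-5, -4, -8, -9) = -4
e (Bob): min(-4, 9, 2) = -4
f (Bob): min(4, 6, -3) = -3
g (Bob): min(-1, -8, -6, -7) = -8
South (Dana): max(-4, -3, -8) = -3
Bob prefers the lower value; North=-4, South=-3. North is better since -4 < -3.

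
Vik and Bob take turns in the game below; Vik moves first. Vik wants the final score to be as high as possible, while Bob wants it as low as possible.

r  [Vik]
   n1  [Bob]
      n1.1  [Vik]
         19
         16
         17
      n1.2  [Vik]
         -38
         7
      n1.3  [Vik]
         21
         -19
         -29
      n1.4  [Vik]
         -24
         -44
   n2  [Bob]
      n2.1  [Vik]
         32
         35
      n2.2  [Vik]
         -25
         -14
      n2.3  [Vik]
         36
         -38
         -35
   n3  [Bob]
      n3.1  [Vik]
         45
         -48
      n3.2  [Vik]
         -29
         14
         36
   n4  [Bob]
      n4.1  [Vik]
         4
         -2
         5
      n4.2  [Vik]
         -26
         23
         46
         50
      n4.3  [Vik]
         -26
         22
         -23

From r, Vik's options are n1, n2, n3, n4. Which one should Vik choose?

n3

n1.1 (Vik): max(19, 16, 17) = 19
n1.2 (Vik): max(-38, 7) = 7
n1.3 (Vik): max(21, -19, -29) = 21
n1.4 (Vik): max(-24, -44) = -24
n1 (Bob): min(19, 7, 21, -24) = -24
n2.1 (Vik): max(32, 35) = 35
n2.2 (Vik): max(-25, -14) = -14
n2.3 (Vik): max(36, -38, -35) = 36
n2 (Bob): min(35, -14, 36) = -14
n3.1 (Vik): max(45, -48) = 45
n3.2 (Vik): max(-29, 14, 36) = 36
n3 (Bob): min(45, 36) = 36
n4.1 (Vik): max(4, -2, 5) = 5
n4.2 (Vik): max(-26, 23, 46, 50) = 50
n4.3 (Vik): max(-26, 22, -23) = 22
n4 (Bob): min(5, 50, 22) = 5
r (Vik): max(-24, -14, 36, 5) = 36
Vik at r wants the highest of {n1=-24, n2=-14, n3=36, n4=5}, so chooses n3.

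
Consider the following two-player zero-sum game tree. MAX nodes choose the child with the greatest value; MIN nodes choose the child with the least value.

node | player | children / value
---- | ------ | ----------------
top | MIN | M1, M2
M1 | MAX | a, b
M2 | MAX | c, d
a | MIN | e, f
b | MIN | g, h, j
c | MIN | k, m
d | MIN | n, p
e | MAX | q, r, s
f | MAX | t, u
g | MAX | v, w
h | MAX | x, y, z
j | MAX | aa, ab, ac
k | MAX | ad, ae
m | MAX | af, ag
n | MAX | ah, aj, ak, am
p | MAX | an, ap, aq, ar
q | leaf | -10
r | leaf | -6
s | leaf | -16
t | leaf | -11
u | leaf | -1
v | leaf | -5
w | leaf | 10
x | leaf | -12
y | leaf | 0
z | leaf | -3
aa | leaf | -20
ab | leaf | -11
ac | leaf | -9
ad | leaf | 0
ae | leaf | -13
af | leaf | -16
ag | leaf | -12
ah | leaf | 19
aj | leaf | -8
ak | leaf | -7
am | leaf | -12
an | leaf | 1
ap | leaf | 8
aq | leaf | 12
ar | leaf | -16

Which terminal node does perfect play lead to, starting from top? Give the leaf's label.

r

e (MAX): max(-10, -6, -16) = -6
f (MAX): max(-11, -1) = -1
a (MIN): min(-6, -1) = -6
g (MAX): max(-5, 10) = 10
h (MAX): max(-12, 0, -3) = 0
j (MAX): max(-20, -11, -9) = -9
b (MIN): min(10, 0, -9) = -9
M1 (MAX): max(-6, -9) = -6
k (MAX): max(0, -13) = 0
m (MAX): max(-16, -12) = -12
c (MIN): min(0, -12) = -12
n (MAX): max(19, -8, -7, -12) = 19
p (MAX): max(1, 8, 12, -16) = 12
d (MIN): min(19, 12) = 12
M2 (MAX): max(-12, 12) = 12
top (MIN): min(-6, 12) = -6
At top, MIN picks M1 (lowest: -6).
At M1, MAX picks a (highest: -6).
At a, MIN picks e (lowest: -6).
At e, MAX picks r (highest: -6).
Terminal value -6.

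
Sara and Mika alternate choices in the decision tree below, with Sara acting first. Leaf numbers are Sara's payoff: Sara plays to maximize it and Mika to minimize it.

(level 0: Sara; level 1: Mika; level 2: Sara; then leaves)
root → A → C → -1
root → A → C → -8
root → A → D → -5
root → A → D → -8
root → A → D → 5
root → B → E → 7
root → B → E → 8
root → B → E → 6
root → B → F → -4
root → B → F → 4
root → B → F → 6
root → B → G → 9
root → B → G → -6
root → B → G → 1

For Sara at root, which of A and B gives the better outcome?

B

C (Sara): max(-1, -8) = -1
D (Sara): max(-5, -8, 5) = 5
A (Mika): min(-1, 5) = -1
E (Sara): max(7, 8, 6) = 8
F (Sara): max(-4, 4, 6) = 6
G (Sara): max(9, -6, 1) = 9
B (Mika): min(8, 6, 9) = 6
Sara prefers the higher value; A=-1, B=6. B is better since 6 > -1.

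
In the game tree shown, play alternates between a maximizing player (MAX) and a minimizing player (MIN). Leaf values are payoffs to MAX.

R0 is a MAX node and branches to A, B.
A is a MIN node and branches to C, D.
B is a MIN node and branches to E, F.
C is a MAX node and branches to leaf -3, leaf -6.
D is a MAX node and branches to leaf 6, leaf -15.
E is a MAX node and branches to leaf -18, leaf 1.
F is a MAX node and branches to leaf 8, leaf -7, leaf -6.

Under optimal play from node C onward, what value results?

C (MAX): max(-3, -6) = -3

-3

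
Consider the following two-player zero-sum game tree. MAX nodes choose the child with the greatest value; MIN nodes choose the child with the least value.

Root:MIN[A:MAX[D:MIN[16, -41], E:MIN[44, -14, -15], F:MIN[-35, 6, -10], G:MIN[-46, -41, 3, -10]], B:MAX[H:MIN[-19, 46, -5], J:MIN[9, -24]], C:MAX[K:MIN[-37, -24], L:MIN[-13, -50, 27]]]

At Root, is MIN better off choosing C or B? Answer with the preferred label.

K (MIN): min(-37, -24) = -37
L (MIN): min(-13, -50, 27) = -50
C (MAX): max(-37, -50) = -37
H (MIN): min(-19, 46, -5) = -19
J (MIN): min(9, -24) = -24
B (MAX): max(-19, -24) = -19
MIN prefers the lower value; C=-37, B=-19. C is better since -37 < -19.

C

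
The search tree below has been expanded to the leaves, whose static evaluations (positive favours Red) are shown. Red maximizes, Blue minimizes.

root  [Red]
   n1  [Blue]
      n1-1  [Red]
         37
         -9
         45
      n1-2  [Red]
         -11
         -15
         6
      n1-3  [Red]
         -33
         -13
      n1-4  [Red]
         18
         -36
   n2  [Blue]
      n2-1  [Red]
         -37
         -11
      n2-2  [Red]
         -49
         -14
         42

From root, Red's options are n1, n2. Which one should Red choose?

n2

n1-1 (Red): max(37, -9, 45) = 45
n1-2 (Red): max(-11, -15, 6) = 6
n1-3 (Red): max(-33, -13) = -13
n1-4 (Red): max(18, -36) = 18
n1 (Blue): min(45, 6, -13, 18) = -13
n2-1 (Red): max(-37, -11) = -11
n2-2 (Red): max(-49, -14, 42) = 42
n2 (Blue): min(-11, 42) = -11
root (Red): max(-13, -11) = -11
Red at root wants the highest of {n1=-13, n2=-11}, so chooses n2.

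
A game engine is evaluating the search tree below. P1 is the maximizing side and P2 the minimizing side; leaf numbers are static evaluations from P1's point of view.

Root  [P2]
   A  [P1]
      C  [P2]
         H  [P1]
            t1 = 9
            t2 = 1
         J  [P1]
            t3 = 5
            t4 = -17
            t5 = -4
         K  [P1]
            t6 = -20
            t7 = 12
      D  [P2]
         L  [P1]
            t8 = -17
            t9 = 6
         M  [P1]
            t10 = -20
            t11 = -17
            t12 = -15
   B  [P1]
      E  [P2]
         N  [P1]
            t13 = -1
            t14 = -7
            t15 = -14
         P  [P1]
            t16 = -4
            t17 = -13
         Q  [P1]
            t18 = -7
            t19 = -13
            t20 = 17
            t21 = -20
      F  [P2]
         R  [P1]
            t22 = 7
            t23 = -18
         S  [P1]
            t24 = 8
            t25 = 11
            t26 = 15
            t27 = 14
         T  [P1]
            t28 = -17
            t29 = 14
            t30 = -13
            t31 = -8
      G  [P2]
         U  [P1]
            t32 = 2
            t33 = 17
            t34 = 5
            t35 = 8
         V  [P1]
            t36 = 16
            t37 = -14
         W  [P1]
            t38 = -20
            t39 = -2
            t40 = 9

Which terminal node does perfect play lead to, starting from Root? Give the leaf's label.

H (P1): max(9, 1) = 9
J (P1): max(5, -17, -4) = 5
K (P1): max(-20, 12) = 12
C (P2): min(9, 5, 12) = 5
L (P1): max(-17, 6) = 6
M (P1): max(-20, -17, -15) = -15
D (P2): min(6, -15) = -15
A (P1): max(5, -15) = 5
N (P1): max(-1, -7, -14) = -1
P (P1): max(-4, -13) = -4
Q (P1): max(-7, -13, 17, -20) = 17
E (P2): min(-1, -4, 17) = -4
R (P1): max(7, -18) = 7
S (P1): max(8, 11, 15, 14) = 15
T (P1): max(-17, 14, -13, -8) = 14
F (P2): min(7, 15, 14) = 7
U (P1): max(2, 17, 5, 8) = 17
V (P1): max(16, -14) = 16
W (P1): max(-20, -2, 9) = 9
G (P2): min(17, 16, 9) = 9
B (P1): max(-4, 7, 9) = 9
Root (P2): min(5, 9) = 5
At Root, P2 picks A (lowest: 5).
At A, P1 picks C (highest: 5).
At C, P2 picks J (lowest: 5).
At J, P1 picks t3 (highest: 5).
Terminal value 5.

t3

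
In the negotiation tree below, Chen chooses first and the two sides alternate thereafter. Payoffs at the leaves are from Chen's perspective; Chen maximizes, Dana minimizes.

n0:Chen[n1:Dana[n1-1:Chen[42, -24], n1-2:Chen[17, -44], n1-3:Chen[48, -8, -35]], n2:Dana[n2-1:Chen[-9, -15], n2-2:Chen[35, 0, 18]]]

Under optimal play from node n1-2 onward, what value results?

n1-2 (Chen): max(17, -44) = 17

17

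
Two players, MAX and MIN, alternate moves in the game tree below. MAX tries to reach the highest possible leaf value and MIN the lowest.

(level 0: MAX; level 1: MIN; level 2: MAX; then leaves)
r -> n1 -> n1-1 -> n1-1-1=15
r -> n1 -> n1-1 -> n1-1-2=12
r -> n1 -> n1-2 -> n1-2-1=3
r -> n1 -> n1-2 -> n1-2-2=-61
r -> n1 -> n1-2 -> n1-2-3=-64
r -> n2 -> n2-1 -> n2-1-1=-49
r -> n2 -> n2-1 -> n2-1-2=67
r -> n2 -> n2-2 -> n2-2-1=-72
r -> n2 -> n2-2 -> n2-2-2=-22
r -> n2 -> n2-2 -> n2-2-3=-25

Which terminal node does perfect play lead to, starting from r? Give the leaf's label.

n1-2-1

n1-1 (MAX): max(15, 12) = 15
n1-2 (MAX): max(3, -61, -64) = 3
n1 (MIN): min(15, 3) = 3
n2-1 (MAX): max(-49, 67) = 67
n2-2 (MAX): max(-72, -22, -25) = -22
n2 (MIN): min(67, -22) = -22
r (MAX): max(3, -22) = 3
At r, MAX picks n1 (highest: 3).
At n1, MIN picks n1-2 (lowest: 3).
At n1-2, MAX picks n1-2-1 (highest: 3).
Terminal value 3.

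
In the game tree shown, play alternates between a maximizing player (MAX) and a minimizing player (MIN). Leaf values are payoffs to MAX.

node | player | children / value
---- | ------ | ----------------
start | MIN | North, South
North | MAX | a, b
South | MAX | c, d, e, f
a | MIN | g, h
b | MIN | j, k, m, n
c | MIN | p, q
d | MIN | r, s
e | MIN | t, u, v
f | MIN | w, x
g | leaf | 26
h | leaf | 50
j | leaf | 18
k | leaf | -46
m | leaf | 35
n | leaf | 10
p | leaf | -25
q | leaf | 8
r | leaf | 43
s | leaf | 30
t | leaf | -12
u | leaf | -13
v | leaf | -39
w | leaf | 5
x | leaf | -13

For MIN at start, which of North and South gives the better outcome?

North

a (MIN): min(26, 50) = 26
b (MIN): min(18, -46, 35, 10) = -46
North (MAX): max(26, -46) = 26
c (MIN): min(-25, 8) = -25
d (MIN): min(43, 30) = 30
e (MIN): min(-12, -13, -39) = -39
f (MIN): min(5, -13) = -13
South (MAX): max(-25, 30, -39, -13) = 30
MIN prefers the lower value; North=26, South=30. North is better since 26 < 30.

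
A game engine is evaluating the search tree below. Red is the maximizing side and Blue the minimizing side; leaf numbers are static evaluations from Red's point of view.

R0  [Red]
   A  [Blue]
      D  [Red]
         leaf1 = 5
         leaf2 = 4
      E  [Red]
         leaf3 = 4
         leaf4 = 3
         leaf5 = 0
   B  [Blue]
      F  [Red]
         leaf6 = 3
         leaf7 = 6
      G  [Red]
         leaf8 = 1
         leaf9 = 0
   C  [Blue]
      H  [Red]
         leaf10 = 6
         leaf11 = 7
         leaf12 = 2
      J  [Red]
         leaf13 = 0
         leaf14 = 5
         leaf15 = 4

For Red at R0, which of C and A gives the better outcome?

C

H (Red): max(6, 7, 2) = 7
J (Red): max(0, 5, 4) = 5
C (Blue): min(7, 5) = 5
D (Red): max(5, 4) = 5
E (Red): max(4, 3, 0) = 4
A (Blue): min(5, 4) = 4
Red prefers the higher value; C=5, A=4. C is better since 5 > 4.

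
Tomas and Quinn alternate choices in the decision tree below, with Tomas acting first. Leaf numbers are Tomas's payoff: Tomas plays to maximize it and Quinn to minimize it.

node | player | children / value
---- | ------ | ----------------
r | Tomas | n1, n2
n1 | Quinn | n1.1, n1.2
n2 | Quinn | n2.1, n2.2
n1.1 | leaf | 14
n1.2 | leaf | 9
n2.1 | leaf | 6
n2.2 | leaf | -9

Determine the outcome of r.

n1 (Quinn): min(14, 9) = 9
n2 (Quinn): min(6, -9) = -9
r (Tomas): max(9, -9) = 9

9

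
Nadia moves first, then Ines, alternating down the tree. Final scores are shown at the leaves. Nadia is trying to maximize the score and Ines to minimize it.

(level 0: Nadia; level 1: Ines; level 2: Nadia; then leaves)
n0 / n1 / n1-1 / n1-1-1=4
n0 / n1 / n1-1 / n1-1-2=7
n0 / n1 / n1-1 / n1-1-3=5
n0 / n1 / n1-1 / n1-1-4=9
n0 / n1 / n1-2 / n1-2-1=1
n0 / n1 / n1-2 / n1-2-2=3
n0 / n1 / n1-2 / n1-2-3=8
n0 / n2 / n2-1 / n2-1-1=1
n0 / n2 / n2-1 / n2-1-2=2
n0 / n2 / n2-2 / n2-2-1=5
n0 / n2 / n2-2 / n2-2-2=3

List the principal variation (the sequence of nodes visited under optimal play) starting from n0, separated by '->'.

n0 -> n1 -> n1-2 -> n1-2-3

n1-1 (Nadia): max(4, 7, 5, 9) = 9
n1-2 (Nadia): max(1, 3, 8) = 8
n1 (Ines): min(9, 8) = 8
n2-1 (Nadia): max(1, 2) = 2
n2-2 (Nadia): max(5, 3) = 5
n2 (Ines): min(2, 5) = 2
n0 (Nadia): max(8, 2) = 8
At n0, Nadia picks n1 (highest: 8).
At n1, Ines picks n1-2 (lowest: 8).
At n1-2, Nadia picks n1-2-3 (highest: 8).
Terminal value 8.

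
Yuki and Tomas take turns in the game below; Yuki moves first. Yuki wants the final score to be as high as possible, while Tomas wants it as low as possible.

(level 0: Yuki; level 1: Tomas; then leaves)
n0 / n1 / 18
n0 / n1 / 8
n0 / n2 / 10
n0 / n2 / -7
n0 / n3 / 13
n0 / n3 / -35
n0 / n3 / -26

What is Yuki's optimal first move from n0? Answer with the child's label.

n1 (Tomas): min(18, 8) = 8
n2 (Tomas): min(10, -7) = -7
n3 (Tomas): min(13, -35, -26) = -35
n0 (Yuki): max(8, -7, -35) = 8
Yuki at n0 wants the highest of {n1=8, n2=-7, n3=-35}, so chooses n1.

n1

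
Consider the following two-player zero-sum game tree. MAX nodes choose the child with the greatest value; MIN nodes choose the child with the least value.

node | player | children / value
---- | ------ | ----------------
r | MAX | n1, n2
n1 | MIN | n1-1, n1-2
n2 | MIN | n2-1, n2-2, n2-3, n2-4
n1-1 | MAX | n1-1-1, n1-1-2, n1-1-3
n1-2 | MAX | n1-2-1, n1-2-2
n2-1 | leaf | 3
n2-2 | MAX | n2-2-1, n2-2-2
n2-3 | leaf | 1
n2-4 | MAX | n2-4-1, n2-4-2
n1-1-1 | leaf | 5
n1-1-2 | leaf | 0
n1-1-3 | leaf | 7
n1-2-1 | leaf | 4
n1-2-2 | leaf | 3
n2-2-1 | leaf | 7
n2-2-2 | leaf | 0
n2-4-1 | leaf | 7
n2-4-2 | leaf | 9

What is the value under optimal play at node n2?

n2-2 (MAX): max(7, 0) = 7
n2-4 (MAX): max(7, 9) = 9
n2 (MIN): min(3, 7, 1, 9) = 1

1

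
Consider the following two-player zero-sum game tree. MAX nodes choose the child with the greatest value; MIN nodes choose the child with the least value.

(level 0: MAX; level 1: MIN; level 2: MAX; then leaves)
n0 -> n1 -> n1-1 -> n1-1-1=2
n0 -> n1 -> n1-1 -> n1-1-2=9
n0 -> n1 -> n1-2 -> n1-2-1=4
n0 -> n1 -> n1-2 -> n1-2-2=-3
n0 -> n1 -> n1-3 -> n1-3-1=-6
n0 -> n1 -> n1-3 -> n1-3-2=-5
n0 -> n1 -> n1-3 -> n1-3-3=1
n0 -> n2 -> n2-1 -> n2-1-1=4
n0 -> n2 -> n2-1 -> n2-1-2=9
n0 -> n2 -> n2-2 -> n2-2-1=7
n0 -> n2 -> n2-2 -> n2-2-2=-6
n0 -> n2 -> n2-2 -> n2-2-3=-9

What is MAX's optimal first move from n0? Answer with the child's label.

n1-1 (MAX): max(2, 9) = 9
n1-2 (MAX): max(4, -3) = 4
n1-3 (MAX): max(-6, -5, 1) = 1
n1 (MIN): min(9, 4, 1) = 1
n2-1 (MAX): max(4, 9) = 9
n2-2 (MAX): max(7, -6, -9) = 7
n2 (MIN): min(9, 7) = 7
n0 (MAX): max(1, 7) = 7
MAX at n0 wants the highest of {n1=1, n2=7}, so chooses n2.

n2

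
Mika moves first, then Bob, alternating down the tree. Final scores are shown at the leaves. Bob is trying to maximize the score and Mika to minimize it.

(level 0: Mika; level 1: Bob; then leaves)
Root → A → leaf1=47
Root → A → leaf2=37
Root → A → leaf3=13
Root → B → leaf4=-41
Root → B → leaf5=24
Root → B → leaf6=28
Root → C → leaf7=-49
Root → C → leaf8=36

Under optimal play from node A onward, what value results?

47

A (Bob): max(47, 37, 13) = 47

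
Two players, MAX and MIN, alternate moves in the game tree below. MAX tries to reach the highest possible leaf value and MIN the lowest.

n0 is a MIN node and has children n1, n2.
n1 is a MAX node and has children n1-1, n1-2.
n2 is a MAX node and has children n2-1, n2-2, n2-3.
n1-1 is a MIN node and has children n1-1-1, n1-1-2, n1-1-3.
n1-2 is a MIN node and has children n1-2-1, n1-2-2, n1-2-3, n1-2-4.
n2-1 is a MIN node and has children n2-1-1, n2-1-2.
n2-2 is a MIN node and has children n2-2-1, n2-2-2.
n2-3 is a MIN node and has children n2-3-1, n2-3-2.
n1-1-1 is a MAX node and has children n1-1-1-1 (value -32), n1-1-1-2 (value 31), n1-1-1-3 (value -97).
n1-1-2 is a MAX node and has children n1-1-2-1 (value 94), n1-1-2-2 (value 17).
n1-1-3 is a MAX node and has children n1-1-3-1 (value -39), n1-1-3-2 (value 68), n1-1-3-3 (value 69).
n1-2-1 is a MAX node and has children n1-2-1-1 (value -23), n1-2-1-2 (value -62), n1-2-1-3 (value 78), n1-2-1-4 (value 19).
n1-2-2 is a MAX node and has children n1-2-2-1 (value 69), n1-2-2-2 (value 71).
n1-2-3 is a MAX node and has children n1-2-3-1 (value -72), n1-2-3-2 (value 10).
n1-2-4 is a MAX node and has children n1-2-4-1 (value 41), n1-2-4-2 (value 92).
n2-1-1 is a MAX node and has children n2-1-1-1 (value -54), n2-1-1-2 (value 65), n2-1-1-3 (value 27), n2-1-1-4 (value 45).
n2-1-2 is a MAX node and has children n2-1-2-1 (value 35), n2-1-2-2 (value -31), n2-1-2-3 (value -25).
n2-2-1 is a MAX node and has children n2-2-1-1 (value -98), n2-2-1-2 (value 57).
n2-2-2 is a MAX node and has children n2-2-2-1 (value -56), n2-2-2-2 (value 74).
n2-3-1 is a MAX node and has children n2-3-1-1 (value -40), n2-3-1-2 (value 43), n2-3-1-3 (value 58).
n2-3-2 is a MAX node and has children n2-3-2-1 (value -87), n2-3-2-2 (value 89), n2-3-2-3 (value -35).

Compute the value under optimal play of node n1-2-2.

n1-2-2 (MAX): max(69, 71) = 71

71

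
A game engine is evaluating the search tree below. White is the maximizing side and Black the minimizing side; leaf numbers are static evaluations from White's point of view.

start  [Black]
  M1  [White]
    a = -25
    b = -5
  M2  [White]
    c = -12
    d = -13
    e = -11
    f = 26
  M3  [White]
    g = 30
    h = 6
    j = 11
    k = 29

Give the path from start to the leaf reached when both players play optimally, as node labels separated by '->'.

M1 (White): max(-25, -5) = -5
M2 (White): max(-12, -13, -11, 26) = 26
M3 (White): max(30, 6, 11, 29) = 30
start (Black): min(-5, 26, 30) = -5
At start, Black picks M1 (lowest: -5).
At M1, White picks b (highest: -5).
Terminal value -5.

start -> M1 -> b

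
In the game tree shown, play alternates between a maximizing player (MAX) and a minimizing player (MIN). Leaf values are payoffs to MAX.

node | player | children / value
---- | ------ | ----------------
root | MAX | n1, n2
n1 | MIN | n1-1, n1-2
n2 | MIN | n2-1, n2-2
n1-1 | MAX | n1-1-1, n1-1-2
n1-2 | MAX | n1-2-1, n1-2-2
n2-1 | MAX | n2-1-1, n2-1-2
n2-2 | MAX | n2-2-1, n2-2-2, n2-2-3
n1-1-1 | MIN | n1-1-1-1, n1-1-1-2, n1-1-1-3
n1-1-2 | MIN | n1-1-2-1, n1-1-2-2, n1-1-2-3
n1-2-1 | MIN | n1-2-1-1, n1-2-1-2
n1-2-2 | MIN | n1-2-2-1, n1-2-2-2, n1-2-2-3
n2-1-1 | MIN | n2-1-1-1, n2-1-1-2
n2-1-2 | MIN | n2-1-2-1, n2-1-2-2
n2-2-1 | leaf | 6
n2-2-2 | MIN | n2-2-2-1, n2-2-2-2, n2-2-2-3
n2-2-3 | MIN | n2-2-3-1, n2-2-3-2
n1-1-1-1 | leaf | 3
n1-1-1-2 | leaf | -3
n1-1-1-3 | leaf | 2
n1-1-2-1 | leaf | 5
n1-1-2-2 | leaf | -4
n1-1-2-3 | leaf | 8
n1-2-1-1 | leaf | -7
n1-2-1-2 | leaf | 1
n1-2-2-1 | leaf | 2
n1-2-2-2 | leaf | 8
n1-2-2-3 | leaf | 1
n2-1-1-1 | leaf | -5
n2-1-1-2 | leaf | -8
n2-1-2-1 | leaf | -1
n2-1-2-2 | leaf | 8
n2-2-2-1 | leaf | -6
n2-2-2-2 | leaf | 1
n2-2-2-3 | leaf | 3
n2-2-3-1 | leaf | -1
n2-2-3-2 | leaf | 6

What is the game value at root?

-1

n1-1-1 (MIN): min(3, -3, 2) = -3
n1-1-2 (MIN): min(5, -4, 8) = -4
n1-1 (MAX): max(-3, -4) = -3
n1-2-1 (MIN): min(-7, 1) = -7
n1-2-2 (MIN): min(2, 8, 1) = 1
n1-2 (MAX): max(-7, 1) = 1
n1 (MIN): min(-3, 1) = -3
n2-1-1 (MIN): min(-5, -8) = -8
n2-1-2 (MIN): min(-1, 8) = -1
n2-1 (MAX): max(-8, -1) = -1
n2-2-2 (MIN): min(-6, 1, 3) = -6
n2-2-3 (MIN): min(-1, 6) = -1
n2-2 (MAX): max(6, -6, -1) = 6
n2 (MIN): min(-1, 6) = -1
root (MAX): max(-3, -1) = -1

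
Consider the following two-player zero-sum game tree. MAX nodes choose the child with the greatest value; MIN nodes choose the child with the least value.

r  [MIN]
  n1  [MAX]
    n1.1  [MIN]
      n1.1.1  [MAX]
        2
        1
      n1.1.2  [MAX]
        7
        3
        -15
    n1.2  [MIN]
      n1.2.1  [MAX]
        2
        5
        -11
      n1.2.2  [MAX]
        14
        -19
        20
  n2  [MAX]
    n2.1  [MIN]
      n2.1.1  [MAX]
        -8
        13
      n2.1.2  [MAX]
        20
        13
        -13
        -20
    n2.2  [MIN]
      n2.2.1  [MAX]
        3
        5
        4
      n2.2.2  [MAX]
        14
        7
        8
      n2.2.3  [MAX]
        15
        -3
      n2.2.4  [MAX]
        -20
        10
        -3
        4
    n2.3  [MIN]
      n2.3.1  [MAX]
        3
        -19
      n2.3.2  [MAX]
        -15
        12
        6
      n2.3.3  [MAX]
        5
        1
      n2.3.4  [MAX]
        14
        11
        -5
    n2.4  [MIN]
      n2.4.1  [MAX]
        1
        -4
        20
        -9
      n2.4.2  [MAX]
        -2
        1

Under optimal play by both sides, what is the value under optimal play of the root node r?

n1.1.1 (MAX): max(2, 1) = 2
n1.1.2 (MAX): max(7, 3, -15) = 7
n1.1 (MIN): min(2, 7) = 2
n1.2.1 (MAX): max(2, 5, -11) = 5
n1.2.2 (MAX): max(14, -19, 20) = 20
n1.2 (MIN): min(5, 20) = 5
n1 (MAX): max(2, 5) = 5
n2.1.1 (MAX): max(-8, 13) = 13
n2.1.2 (MAX): max(20, 13, -13, -20) = 20
n2.1 (MIN): min(13, 20) = 13
n2.2.1 (MAX): max(3, 5, 4) = 5
n2.2.2 (MAX): max(14, 7, 8) = 14
n2.2.3 (MAX): max(15, -3) = 15
n2.2.4 (MAX): max(-20, 10, -3, 4) = 10
n2.2 (MIN): min(5, 14, 15, 10) = 5
n2.3.1 (MAX): max(3, -19) = 3
n2.3.2 (MAX): max(-15, 12, 6) = 12
n2.3.3 (MAX): max(5, 1) = 5
n2.3.4 (MAX): max(14, 11, -5) = 14
n2.3 (MIN): min(3, 12, 5, 14) = 3
n2.4.1 (MAX): max(1, -4, 20, -9) = 20
n2.4.2 (MAX): max(-2, 1) = 1
n2.4 (MIN): min(20, 1) = 1
n2 (MAX): max(13, 5, 3, 1) = 13
r (MIN): min(5, 13) = 5

5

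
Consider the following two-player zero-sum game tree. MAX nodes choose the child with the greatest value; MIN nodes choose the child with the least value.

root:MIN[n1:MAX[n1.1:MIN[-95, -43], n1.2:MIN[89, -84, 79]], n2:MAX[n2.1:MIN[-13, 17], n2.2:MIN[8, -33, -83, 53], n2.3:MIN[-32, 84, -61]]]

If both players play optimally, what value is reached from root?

-84

n1.1 (MIN): min(-95, -43) = -95
n1.2 (MIN): min(89, -84, 79) = -84
n1 (MAX): max(-95, -84) = -84
n2.1 (MIN): min(-13, 17) = -13
n2.2 (MIN): min(8, -33, -83, 53) = -83
n2.3 (MIN): min(-32, 84, -61) = -61
n2 (MAX): max(-13, -83, -61) = -13
root (MIN): min(-84, -13) = -84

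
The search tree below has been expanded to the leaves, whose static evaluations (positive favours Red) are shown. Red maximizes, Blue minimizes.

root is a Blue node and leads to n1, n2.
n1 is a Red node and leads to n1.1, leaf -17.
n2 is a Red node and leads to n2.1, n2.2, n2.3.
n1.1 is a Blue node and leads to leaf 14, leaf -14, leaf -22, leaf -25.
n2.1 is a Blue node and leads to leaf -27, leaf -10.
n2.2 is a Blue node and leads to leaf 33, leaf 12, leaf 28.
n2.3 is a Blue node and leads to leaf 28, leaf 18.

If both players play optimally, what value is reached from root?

n1.1 (Blue): min(14, -14, -22, -25) = -25
n1 (Red): max(-25, -17) = -17
n2.1 (Blue): min(-27, -10) = -27
n2.2 (Blue): min(33, 12, 28) = 12
n2.3 (Blue): min(28, 18) = 18
n2 (Red): max(-27, 12, 18) = 18
root (Blue): min(-17, 18) = -17

-17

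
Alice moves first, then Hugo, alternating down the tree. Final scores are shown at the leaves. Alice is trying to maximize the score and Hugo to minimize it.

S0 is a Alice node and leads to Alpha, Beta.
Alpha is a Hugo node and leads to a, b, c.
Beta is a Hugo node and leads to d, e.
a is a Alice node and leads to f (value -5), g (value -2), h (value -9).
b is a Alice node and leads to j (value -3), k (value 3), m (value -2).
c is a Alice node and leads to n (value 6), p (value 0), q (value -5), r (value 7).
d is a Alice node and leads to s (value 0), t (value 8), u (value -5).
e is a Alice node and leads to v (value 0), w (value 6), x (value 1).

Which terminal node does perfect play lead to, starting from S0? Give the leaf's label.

w

a (Alice): max(-5, -2, -9) = -2
b (Alice): max(-3, 3, -2) = 3
c (Alice): max(6, 0, -5, 7) = 7
Alpha (Hugo): min(-2, 3, 7) = -2
d (Alice): max(0, 8, -5) = 8
e (Alice): max(0, 6, 1) = 6
Beta (Hugo): min(8, 6) = 6
S0 (Alice): max(-2, 6) = 6
At S0, Alice picks Beta (highest: 6).
At Beta, Hugo picks e (lowest: 6).
At e, Alice picks w (highest: 6).
Terminal value 6.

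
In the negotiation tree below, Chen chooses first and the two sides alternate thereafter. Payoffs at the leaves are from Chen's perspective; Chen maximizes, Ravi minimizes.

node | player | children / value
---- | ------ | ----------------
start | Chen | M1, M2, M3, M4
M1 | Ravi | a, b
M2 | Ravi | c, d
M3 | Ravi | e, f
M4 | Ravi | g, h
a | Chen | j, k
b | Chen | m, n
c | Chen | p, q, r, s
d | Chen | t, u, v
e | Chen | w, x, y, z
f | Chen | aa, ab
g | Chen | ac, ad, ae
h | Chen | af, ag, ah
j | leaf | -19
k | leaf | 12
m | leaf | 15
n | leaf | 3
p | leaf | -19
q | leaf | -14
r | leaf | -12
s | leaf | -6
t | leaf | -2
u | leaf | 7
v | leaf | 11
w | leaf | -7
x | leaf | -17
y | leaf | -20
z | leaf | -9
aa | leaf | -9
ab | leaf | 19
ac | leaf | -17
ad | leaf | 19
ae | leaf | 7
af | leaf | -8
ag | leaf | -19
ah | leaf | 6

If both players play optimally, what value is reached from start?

a (Chen): max(-19, 12) = 12
b (Chen): max(15, 3) = 15
M1 (Ravi): min(12, 15) = 12
c (Chen): max(-19, -14, -12, -6) = -6
d (Chen): max(-2, 7, 11) = 11
M2 (Ravi): min(-6, 11) = -6
e (Chen): max(-7, -17, -20, -9) = -7
f (Chen): max(-9, 19) = 19
M3 (Ravi): min(-7, 19) = -7
g (Chen): max(-17, 19, 7) = 19
h (Chen): max(-8, -19, 6) = 6
M4 (Ravi): min(19, 6) = 6
start (Chen): max(12, -6, -7, 6) = 12

12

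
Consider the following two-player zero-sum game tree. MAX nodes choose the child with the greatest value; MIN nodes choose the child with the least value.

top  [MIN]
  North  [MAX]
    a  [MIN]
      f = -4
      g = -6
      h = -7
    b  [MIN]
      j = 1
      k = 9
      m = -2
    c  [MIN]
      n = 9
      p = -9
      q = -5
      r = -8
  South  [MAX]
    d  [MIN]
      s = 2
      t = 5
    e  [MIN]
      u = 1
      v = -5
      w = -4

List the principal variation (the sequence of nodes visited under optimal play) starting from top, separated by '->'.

a (MIN): min(-4, -6, -7) = -7
b (MIN): min(1, 9, -2) = -2
c (MIN): min(9, -9, -5, -8) = -9
North (MAX): max(-7, -2, -9) = -2
d (MIN): min(2, 5) = 2
e (MIN): min(1, -5, -4) = -5
South (MAX): max(2, -5) = 2
top (MIN): min(-2, 2) = -2
At top, MIN picks North (lowest: -2).
At North, MAX picks b (highest: -2).
At b, MIN picks m (lowest: -2).
Terminal value -2.

top -> North -> b -> m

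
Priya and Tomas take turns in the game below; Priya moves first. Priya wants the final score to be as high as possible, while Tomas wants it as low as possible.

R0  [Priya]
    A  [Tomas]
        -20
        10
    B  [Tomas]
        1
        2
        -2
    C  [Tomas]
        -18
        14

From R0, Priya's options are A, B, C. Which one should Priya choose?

A (Tomas): min(-20, 10) = -20
B (Tomas): min(1, 2, -2) = -2
C (Tomas): min(-18, 14) = -18
R0 (Priya): max(-20, -2, -18) = -2
Priya at R0 wants the highest of {A=-20, B=-2, C=-18}, so chooses B.

B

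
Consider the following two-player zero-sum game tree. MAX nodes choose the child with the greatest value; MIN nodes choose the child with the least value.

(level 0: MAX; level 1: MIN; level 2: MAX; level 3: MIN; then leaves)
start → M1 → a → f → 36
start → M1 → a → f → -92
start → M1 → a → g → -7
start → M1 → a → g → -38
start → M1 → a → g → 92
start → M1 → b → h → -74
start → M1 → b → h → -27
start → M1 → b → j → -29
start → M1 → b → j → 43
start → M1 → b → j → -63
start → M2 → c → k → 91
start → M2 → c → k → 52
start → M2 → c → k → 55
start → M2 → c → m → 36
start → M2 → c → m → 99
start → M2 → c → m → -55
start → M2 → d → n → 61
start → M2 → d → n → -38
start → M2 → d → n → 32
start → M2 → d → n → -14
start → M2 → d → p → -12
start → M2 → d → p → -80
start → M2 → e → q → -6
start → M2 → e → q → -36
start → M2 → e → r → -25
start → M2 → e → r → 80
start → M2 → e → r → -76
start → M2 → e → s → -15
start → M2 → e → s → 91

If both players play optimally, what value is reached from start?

-38

f (MIN): min(36, -92) = -92
g (MIN): min(-7, -38, 92) = -38
a (MAX): max(-92, -38) = -38
h (MIN): min(-74, -27) = -74
j (MIN): min(-29, 43, -63) = -63
b (MAX): max(-74, -63) = -63
M1 (MIN): min(-38, -63) = -63
k (MIN): min(91, 52, 55) = 52
m (MIN): min(36, 99, -55) = -55
c (MAX): max(52, -55) = 52
n (MIN): min(61, -38, 32, -14) = -38
p (MIN): min(-12, -80) = -80
d (MAX): max(-38, -80) = -38
q (MIN): min(-6, -36) = -36
r (MIN): min(-25, 80, -76) = -76
s (MIN): min(-15, 91) = -15
e (MAX): max(-36, -76, -15) = -15
M2 (MIN): min(52, -38, -15) = -38
start (MAX): max(-63, -38) = -38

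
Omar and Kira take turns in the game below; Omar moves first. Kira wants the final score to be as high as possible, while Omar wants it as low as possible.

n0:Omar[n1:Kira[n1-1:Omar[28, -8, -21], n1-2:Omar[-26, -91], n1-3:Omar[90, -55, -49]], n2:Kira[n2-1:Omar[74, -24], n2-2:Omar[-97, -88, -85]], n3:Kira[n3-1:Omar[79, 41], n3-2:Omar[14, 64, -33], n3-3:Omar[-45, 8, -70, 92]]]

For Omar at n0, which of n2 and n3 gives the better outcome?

n2-1 (Omar): min(74, -24) = -24
n2-2 (Omar): min(-97, -88, -85) = -97
n2 (Kira): max(-24, -97) = -24
n3-1 (Omar): min(79, 41) = 41
n3-2 (Omar): min(14, 64, -33) = -33
n3-3 (Omar): min(-45, 8, -70, 92) = -70
n3 (Kira): max(41, -33, -70) = 41
Omar prefers the lower value; n2=-24, n3=41. n2 is better since -24 < 41.

n2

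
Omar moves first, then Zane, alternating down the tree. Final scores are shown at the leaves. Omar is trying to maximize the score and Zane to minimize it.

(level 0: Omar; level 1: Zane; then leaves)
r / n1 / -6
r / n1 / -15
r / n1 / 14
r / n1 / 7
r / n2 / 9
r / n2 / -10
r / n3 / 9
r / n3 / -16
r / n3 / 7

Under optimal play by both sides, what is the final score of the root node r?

n1 (Zane): min(-6, -15, 14, 7) = -15
n2 (Zane): min(9, -10) = -10
n3 (Zane): min(9, -16, 7) = -16
r (Omar): max(-15, -10, -16) = -10

-10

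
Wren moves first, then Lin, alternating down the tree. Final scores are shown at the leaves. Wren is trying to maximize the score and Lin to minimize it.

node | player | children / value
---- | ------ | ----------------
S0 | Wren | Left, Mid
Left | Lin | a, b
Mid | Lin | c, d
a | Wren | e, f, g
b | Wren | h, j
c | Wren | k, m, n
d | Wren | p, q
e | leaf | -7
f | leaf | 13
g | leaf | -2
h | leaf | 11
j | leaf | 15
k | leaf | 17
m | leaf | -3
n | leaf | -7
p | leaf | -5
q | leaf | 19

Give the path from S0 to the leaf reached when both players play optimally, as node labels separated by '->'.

S0 -> Mid -> c -> k

a (Wren): max(-7, 13, -2) = 13
b (Wren): max(11, 15) = 15
Left (Lin): min(13, 15) = 13
c (Wren): max(17, -3, -7) = 17
d (Wren): max(-5, 19) = 19
Mid (Lin): min(17, 19) = 17
S0 (Wren): max(13, 17) = 17
At S0, Wren picks Mid (highest: 17).
At Mid, Lin picks c (lowest: 17).
At c, Wren picks k (highest: 17).
Terminal value 17.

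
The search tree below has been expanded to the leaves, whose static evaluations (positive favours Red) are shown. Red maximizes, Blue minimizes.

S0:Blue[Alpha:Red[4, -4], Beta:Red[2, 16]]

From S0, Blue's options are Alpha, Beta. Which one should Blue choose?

Alpha (Red): max(4, -4) = 4
Beta (Red): max(2, 16) = 16
S0 (Blue): min(4, 16) = 4
Blue at S0 wants the lowest of {Alpha=4, Beta=16}, so chooses Alpha.

Alpha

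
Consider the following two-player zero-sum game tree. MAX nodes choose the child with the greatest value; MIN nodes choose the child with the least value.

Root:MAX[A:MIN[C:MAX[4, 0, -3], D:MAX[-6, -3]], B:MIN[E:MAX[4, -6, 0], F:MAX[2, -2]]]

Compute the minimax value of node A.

-3

C (MAX): max(4, 0, -3) = 4
D (MAX): max(-6, -3) = -3
A (MIN): min(4, -3) = -3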